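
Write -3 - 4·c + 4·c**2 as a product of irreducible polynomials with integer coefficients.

(2·c + 1)·(2·c - 3)

Need a pair with product 4·(-3) = -12 and sum -4: that's -6 and 2.
Split the middle term: 4·c**2 - 6·c + 2·c - 3 = 2·c·(2·c - 3) + (2·c - 3).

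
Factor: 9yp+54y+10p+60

Group as (9yp+54y) + (10p+60) = 9y(p+6) + 10(p+6).
Both groups share the factor (p+6).

(9y+10)(p+6)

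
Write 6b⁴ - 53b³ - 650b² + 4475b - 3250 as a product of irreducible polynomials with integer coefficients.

(6b - 5)(b + 10)(b - 13)(b - 5)

Among the possible rational roots, b = 5 is a root, so (b - 5) divides it; the quotient is 6b³ - 23b² - 765b + 650.
Next, b = 13 is a root, giving the factor (b - 13) and quotient 6b² + 55b - 50.
The remaining quadratic factors as (b + 10)(6b - 5).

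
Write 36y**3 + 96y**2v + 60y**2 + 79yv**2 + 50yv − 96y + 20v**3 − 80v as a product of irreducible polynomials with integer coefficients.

Group: 2y(18y**2 + 39yv + 48y + 20v**2 + 40v) + (v − 2)(18y**2 + 39yv + 48y + 20v**2 + 40v); both groups contain (18y**2 + 39yv + 48y + 20v**2 + 40v), so (2y + v − 2) is a factor with cofactor 18y**2 + 39yv + 48y + 20v**2 + 40v.
The cofactor groups again: 18y**2 + 39yv + 48y + 20v**2 + 40v = 6y(3y + 4v + 8) + 5v(3y + 4v + 8); both groups contain (3y + 4v + 8), giving (6y + 5v)(3y + 4v + 8).

(3y + 4v + 8)(6y + 5v)(2y + v − 2)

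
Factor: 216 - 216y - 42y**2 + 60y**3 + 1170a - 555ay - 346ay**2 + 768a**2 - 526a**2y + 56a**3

(14a - 2y + 3)(4a + 3y + 6)(a - 10y + 12)

Group: 14a(4a**2 - 37ay + 54a - 30y**2 - 24y + 72) + (-2y + 3)(4a**2 - 37ay + 54a - 30y**2 - 24y + 72); both groups contain (4a**2 - 37ay + 54a - 30y**2 - 24y + 72), so (14a - 2y + 3) is a factor with cofactor 4a**2 - 37ay + 54a - 30y**2 - 24y + 72.
The cofactor groups again: 4a**2 - 37ay + 54a - 30y**2 - 24y + 72 = 4a(a - 10y + 12) + (3y + 6)(a - 10y + 12); both groups contain (a - 10y + 12), giving (4a + 3y + 6)(a - 10y + 12).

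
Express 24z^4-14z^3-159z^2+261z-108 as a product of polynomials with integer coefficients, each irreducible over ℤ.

By the rational root theorem, z = -3 is a root, giving the factor (z+3) and quotient 24z^3-86z^2+99z-36.
Next, z = 3/2 is a root, so (2z-3) divides it; the quotient is 12z^2-25z+12.
The remaining quadratic factors as (4z-3)(3z-4).

(2z-3)(3z-4)(4z-3)(z+3)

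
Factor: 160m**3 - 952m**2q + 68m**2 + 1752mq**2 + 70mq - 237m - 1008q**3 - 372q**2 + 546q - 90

(4m - 12q + 5)(5m - 6q - 6)(8m - 14q + 3)

Group: 5m(32m**2 - 152mq + 52m + 168q**2 - 106q + 15) + (-6q - 6)(32m**2 - 152mq + 52m + 168q**2 - 106q + 15); both groups contain (32m**2 - 152mq + 52m + 168q**2 - 106q + 15), so (5m - 6q - 6) is a factor with cofactor 32m**2 - 152mq + 52m + 168q**2 - 106q + 15.
The cofactor groups again: 32m**2 - 152mq + 52m + 168q**2 - 106q + 15 = 4m(8m - 14q + 3) + (-12q + 5)(8m - 14q + 3); both groups contain (8m - 14q + 3), giving (4m - 12q + 5)(8m - 14q + 3).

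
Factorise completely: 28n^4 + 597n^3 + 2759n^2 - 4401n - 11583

(4n - 9)(7n + 11)(n + 13)(n + 9)

Among the possible rational roots, n = 9/4 is a root, so (4n - 9) divides it; the quotient is 7n^3 + 165n^2 + 1061n + 1287.
Then n = -13 is a root, giving the factor (n + 13) and quotient 7n^2 + 74n + 99.
The remaining quadratic factors as (n + 9)(7n + 11).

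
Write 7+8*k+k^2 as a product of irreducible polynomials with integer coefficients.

Two integers with product 7 and sum 8 are 7 and 1.

(k+1)*(k+7)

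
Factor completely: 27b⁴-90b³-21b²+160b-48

Among the possible rational roots, b = 3 is a root, giving the factor (b-3) and quotient 27b³-9b²-48b+16.
Then b = 4/3 is a root, giving the factor (3b-4) and quotient 9b²+9b-4.
The remaining quadratic factors as (3b-1)(3b+4).

(3b+4)(3b-1)(3b-4)(b-3)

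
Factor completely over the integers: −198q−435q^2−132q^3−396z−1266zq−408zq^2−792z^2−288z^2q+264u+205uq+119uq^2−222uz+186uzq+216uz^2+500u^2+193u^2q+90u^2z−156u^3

−(4u−6z−3q)(3u−4q−11)(13u+12z+11q+6)

Group: 4u(−39u^2−36uz+19uq+125u+48zq+132z+44q^2+145q+66) + (−6z−3q)(−39u^2−36uz+19uq+125u+48zq+132z+44q^2+145q+66); both groups contain (−39u^2−36uz+19uq+125u+48zq+132z+44q^2+145q+66), so (4u−6z−3q) is a factor with cofactor −39u^2−36uz+19uq+125u+48zq+132z+44q^2+145q+66.
The cofactor groups again: −39u^2−36uz+19uq+125u+48zq+132z+44q^2+145q+66 = −3u(13u+12z+11q+6) + (4q+11)(13u+12z+11q+6); both groups contain (13u+12z+11q+6), giving −(3u−4q−11)(13u+12z+11q+6).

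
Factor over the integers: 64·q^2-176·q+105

Need a pair with product 64·105 = 6720 and sum -176: that's -120 and -56.
Split the middle term: 64·q^2-120·q - 56·q+105 = 8·q·(8·q-15) - 7·(8·q-15).

(8·q-15)·(8·q-7)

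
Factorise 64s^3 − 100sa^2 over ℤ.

4s(4s − 5a)(4s + 5a)

Pull out the common factor 4s; 16s^2 − 25a^2 is a difference of squares.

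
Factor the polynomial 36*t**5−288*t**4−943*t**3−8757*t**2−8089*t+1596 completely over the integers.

(6*t+7)*(6*t−1)*(t−12)*(t**2+3*t+19)

Trying the rational-root candidates, t = 12 is a root, giving the factor (t−12) and quotient 36*t**4+144*t**3+785*t**2+663*t−133.
Next, t = 1/6 is a root, so (6*t−1) divides it; the quotient is 6*t**3+25*t**2+135*t+133.
Then t = −7/6 is a root, so (6*t+7) divides it; the quotient is t**2+3*t+19.
The quadratic t**2+3*t+19 has discriminant −67 < 0 and is irreducible over ℤ.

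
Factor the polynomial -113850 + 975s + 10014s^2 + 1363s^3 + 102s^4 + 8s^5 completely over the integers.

(2s + 15)(4s - 11)(s + 5)(s^2 + 3s + 138)

Testing divisors of the constant over divisors of the leading coefficient, s = -5 is a root, so (s + 5) is a factor; dividing leaves 8s^4 + 62s^3 + 1053s^2 + 4749s - 22770.
Next, s = 11/4 is a root, giving the factor (4s - 11) and quotient 2s^3 + 21s^2 + 321s + 2070.
Continuing, s = -15/2 is a root, giving the factor (2s + 15) and quotient s^2 + 3s + 138.
The quadratic s^2 + 3s + 138 has discriminant -543 < 0 and is irreducible over ℤ.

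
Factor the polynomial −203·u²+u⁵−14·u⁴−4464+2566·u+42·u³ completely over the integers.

Testing divisors of the constant over divisors of the leading coefficient, u = 8 is a root, giving the factor (u−8) and quotient u⁴−6·u³−6·u²−251·u+558.
Then u = 9 is a root, so (u−9) divides it; the quotient is u³+3·u²+21·u−62.
Next, u = 2 is a root, so (u−2) is a factor; dividing leaves u²+5·u+31.
The quadratic u²+5·u+31 has discriminant −99 < 0 and is irreducible over ℤ.

(u−2)·(u−8)·(u−9)·(u²+5·u+31)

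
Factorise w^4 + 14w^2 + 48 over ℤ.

Substitute u = w^2 to get a quadratic in u, then factor.
w^2 + 8 is irreducible over ℤ (always positive, so no real roots).
w^2 + 6 is irreducible over ℤ (always positive, so no real roots).

(w^2 + 6)(w^2 + 8)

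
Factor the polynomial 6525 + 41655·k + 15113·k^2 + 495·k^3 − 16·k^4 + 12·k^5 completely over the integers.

By the rational root theorem, k = −3 is a root, so (k + 3) divides it; the quotient is 12·k^4 − 52·k^3 + 651·k^2 + 13160·k + 2175.
Continuing, k = −1/6 is a root, giving the factor (6·k + 1) and quotient 2·k^3 − 9·k^2 + 110·k + 2175.
Next, k = −15/2 is a root, so (2·k + 15) divides it; the quotient is k^2 − 12·k + 145.
The quadratic k^2 − 12·k + 145 has discriminant −436 < 0 and is irreducible over ℤ.

(2·k + 15)·(6·k + 1)·(k + 3)·(k^2 − 12·k + 145)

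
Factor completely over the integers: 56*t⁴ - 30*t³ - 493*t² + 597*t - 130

(2*t - 5)*(4*t + 13)*(7*t - 2)*(t - 1)

Among the possible rational roots, t = 1 is a root, so (t - 1) divides it; the quotient is 56*t³ + 26*t² - 467*t + 130.
Next, t = 2/7 is a root, giving the factor (7*t - 2) and quotient 8*t² + 6*t - 65.
The remaining quadratic factors as (4*t + 13)(2*t - 5).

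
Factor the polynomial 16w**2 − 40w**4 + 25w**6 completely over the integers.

Factor out w**2 first: what remains is 25w**4 − 40w**2 + 16.
Recognize a perfect-square trinomial with the parts 5w**2 and 4.

w**2(5w**2 − 4)**2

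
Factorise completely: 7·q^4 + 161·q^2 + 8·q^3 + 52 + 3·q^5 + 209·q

By the rational root theorem, q = −1/3 is a root, giving the factor (3·q + 1) and quotient q^4 + 2·q^3 + 2·q^2 + 53·q + 52.
Next, q = −4 is a root, so (q + 4) divides it; the quotient is q^3 − 2·q^2 + 10·q + 13.
Then q = −1 is a root, giving the factor (q + 1) and quotient q^2 − 3·q + 13.
The quadratic q^2 − 3·q + 13 has discriminant −43 < 0 and is irreducible over ℤ.

(3·q + 1)·(q + 1)·(q + 4)·(q^2 − 3·q + 13)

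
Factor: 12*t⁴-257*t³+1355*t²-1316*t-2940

By the rational root theorem, t = 15/4 is a root, giving the factor (4*t-15) and quotient 3*t³-53*t²+140*t+196.
Next, t = 14/3 is a root, so (3*t-14) divides it; the quotient is t²-13*t-14.
The remaining quadratic factors as (t-14)(t+1).

(3*t-14)*(4*t-15)*(t+1)*(t-14)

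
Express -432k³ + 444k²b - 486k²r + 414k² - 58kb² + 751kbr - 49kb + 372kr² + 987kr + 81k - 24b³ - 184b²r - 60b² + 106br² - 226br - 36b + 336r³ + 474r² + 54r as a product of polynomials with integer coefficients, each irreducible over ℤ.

-(9k - 4b + 6r)(8k - 6b - 7r - 9)(6k + b + 8r + 1)

Group: 6k(-72k² + 86kb + 15kr + 81k - 24b² + 8br - 36b + 42r² + 54r) + (b + 8r + 1)(-72k² + 86kb + 15kr + 81k - 24b² + 8br - 36b + 42r² + 54r); both groups contain (-72k² + 86kb + 15kr + 81k - 24b² + 8br - 36b + 42r² + 54r), so (6k + b + 8r + 1) is a factor with cofactor -72k² + 86kb + 15kr + 81k - 24b² + 8br - 36b + 42r² + 54r.
The cofactor groups again: -72k² + 86kb + 15kr + 81k - 24b² + 8br - 36b + 42r² + 54r = -8k(9k - 4b + 6r) + (6b + 7r + 9)(9k - 4b + 6r); both groups contain (9k - 4b + 6r), giving -(8k - 6b - 7r - 9)(9k - 4b + 6r).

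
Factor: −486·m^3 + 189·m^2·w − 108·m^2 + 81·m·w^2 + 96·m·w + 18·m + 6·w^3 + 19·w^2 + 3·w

−(6·m + w)·(9·m + w + 3)·(9·m − 6·w − 1)

Group: 9·m·(−54·m^2 + 27·m·w + 6·m + 6·w^2 + w) + (w + 3)·(−54·m^2 + 27·m·w + 6·m + 6·w^2 + w); both groups contain (−54·m^2 + 27·m·w + 6·m + 6·w^2 + w), so (9·m + w + 3) is a factor with cofactor −54·m^2 + 27·m·w + 6·m + 6·w^2 + w.
The cofactor groups again: −54·m^2 + 27·m·w + 6·m + 6·w^2 + w = −9·m·(6·m + w) + (6·w + 1)·(6·m + w); both groups contain (6·m + w), giving −(9·m − 6·w − 1)·(6·m + w).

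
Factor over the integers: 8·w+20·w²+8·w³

Pull out the common factor 4·w, then factor the remaining trinomial.

4·w·(2·w+1)·(w+2)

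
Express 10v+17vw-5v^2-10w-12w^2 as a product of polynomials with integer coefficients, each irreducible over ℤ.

Group: -v(5v-12w-10) + w(5v-12w-10); both groups contain (5v-12w-10).

-(5v-12w-10)(v-w)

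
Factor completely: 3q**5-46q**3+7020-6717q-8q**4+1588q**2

(3q-5)(q+9)(q-3)(q**2-7q+52)

Among the possible rational roots, q = -9 is a root, so (q+9) divides it; the quotient is 3q**4-35q**3+269q**2-833q+780.
Continuing, q = 3 is a root, so (q-3) divides it; the quotient is 3q**3-26q**2+191q-260.
Continuing, q = 5/3 is a root, giving the factor (3q-5) and quotient q**2-7q+52.
The quadratic q**2-7q+52 has discriminant -159 < 0 and is irreducible over ℤ.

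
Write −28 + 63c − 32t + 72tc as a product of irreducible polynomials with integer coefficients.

Group as (72tc − 32t) + (63c − 28) = 8t(9c − 4) + 7(9c − 4).
Both groups share the factor (9c − 4).

(8t + 7)(9c − 4)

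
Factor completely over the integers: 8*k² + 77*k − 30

(8*k − 3)*(k + 10)

Need a pair with product 8·(−30) = −240 and sum 77: that's −3 and 80.
Split the middle term: 8*k² − 3*k + 80*k − 30 = k*(8*k − 3) + 10*(8*k − 3).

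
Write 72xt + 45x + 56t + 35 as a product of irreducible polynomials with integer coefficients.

(8t + 5)(9x + 7)

Group as (72xt + 45x) + (56t + 35) = 9x(8t + 5) + 7(8t + 5).
Both groups share the factor (8t + 5).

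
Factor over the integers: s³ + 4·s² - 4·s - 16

Trying the rational-root candidates, s = -2 is a root, so (s + 2) is a factor; dividing leaves s² + 2·s - 8.
The remaining quadratic factors as (s + 4)(s - 2).

(s + 2)·(s + 4)·(s - 2)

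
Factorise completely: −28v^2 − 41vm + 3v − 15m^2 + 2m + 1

−(4v + 3m − 1)(7v + 5m + 1)

Group: −4v(7v + 5m + 1) + (−3m + 1)(7v + 5m + 1); both groups contain (7v + 5m + 1).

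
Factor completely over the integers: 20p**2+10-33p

Need a pair with product 20·10 = 200 and sum -33: that's -8 and -25.
Split the middle term: 20p**2-8p - 25p+10 = 4p(5p-2) - 5(5p-2).

(4p-5)(5p-2)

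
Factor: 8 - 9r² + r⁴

Substitute u = r² to get a quadratic in u, then factor.
r² - 8 is irreducible over ℤ (8 is not a perfect square).
r² - 1 is a difference of squares.

(r + 1)(r - 1)(r² - 8)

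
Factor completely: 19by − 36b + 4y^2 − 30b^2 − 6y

Group: −5b(6b + y) + (4y − 6)(6b + y); both groups contain (6b + y).

−(5b − 4y + 6)(6b + y)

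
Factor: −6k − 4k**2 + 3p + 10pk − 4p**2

Group: −4p(p − 2k) + (2k + 3)(p − 2k); both groups contain (p − 2k).

−(4p − 2k − 3)(p − 2k)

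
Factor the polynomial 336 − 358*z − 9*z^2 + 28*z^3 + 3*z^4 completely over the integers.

Trying the rational-root candidates, z = 1 is a root, giving the factor (z − 1) and quotient 3*z^3 + 31*z^2 + 22*z − 336.
Continuing, z = 8/3 is a root, giving the factor (3*z − 8) and quotient z^2 + 13*z + 42.
The remaining quadratic factors as (z + 6)(z + 7).

(3*z − 8)*(z + 6)*(z + 7)*(z − 1)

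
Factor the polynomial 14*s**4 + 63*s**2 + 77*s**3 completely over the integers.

7*s**2*(2*s + 9)*(s + 1)

Pull out the common factor 7*s**2, then factor the remaining trinomial.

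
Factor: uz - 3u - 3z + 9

(u - 3)(z - 3)

Group as (uz - 3u) + (-3z + 9) = u(z - 3) - 3(z - 3).
Both groups share the factor (z - 3).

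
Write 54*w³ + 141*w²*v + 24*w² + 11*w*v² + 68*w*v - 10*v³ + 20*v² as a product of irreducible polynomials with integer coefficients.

(9*w - 2*v + 4)*(2*w + 5*v)*(3*w + v)

Group: 2*w*(27*w² + 3*w*v + 12*w - 2*v² + 4*v) + 5*v*(27*w² + 3*w*v + 12*w - 2*v² + 4*v); both groups contain (27*w² + 3*w*v + 12*w - 2*v² + 4*v), so (2*w + 5*v) is a factor with cofactor 27*w² + 3*w*v + 12*w - 2*v² + 4*v.
The cofactor groups again: 27*w² + 3*w*v + 12*w - 2*v² + 4*v = 3*w*(9*w - 2*v + 4) + v*(9*w - 2*v + 4); both groups contain (9*w - 2*v + 4), giving (3*w + v)*(9*w - 2*v + 4).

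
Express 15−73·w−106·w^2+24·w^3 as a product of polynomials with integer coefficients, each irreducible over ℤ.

(4·w+3)·(6·w−1)·(w−5)

By the rational root theorem, w = 5 is a root, so (w−5) is a factor; dividing leaves 24·w^2+14·w−3.
The remaining quadratic factors as (4·w+3)(6·w−1).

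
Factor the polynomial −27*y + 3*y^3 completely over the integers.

Every term has a factor of 3*y. Then y^2 − 9 = (y)² − (3)².

3*y*(y + 3)*(y − 3)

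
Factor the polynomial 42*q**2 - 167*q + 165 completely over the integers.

Need a pair with product 42·165 = 6930 and sum -167: that's -90 and -77.
Split the middle term: 42*q**2 - 90*q - 77*q + 165 = 6*q*(7*q - 15) - 11*(7*q - 15).

(6*q - 11)*(7*q - 15)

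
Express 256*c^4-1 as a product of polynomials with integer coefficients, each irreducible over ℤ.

(4*c+1)*(4*c-1)*(16*c^2+1)

Write as (16*c^2)² − (1)², then factor 16*c^2-1 once more.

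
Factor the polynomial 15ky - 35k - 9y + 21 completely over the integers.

(3y - 7)(5k - 3)

Group as (15ky - 35k) + (-9y + 21) = 5k(3y - 7) - 3(3y - 7).
Both groups share the factor (3y - 7).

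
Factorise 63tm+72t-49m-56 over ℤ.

(7m+8)(9t-7)

Group as (63tm+72t) + (-49m-56) = 9t(7m+8) - 7(7m+8).
Both groups share the factor (7m+8).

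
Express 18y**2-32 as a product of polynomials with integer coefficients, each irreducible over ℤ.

2(3y+4)(3y-4)

Factor out 2, leaving 9y**2-16, which is a difference of two squares.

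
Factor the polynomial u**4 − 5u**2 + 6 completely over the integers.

Substitute w = u**2 to get a quadratic in w, then factor.
u**2 − 3 is irreducible over ℤ (3 is not a perfect square).
u**2 − 2 is irreducible over ℤ (2 is not a perfect square).

(u**2 − 2)(u**2 − 3)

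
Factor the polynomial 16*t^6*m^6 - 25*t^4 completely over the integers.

Factor out t^4 first: what remains is 16*t^2*m^6 - 25.
Recognize a difference of squares with the parts 4*t*m^3 and 5.

t^4*(4*t*m^3 + 5)*(4*t*m^3 - 5)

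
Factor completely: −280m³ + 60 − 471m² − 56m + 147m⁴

Among the possible rational roots, m = −2/3 is a root, so (3m + 2) divides it; the quotient is 49m³ − 126m² − 73m + 30.
Continuing, m = 3 is a root, so (m − 3) is a factor; dividing leaves 49m² + 21m − 10.
The remaining quadratic factors as (7m − 2)(7m + 5).

(3m + 2)(7m + 5)(7m − 2)(m − 3)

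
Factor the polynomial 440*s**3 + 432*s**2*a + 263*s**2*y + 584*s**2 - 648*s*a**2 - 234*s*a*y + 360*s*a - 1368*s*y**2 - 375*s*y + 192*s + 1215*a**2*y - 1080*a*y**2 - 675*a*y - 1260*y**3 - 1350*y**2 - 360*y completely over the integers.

Group: 11*s*(40*s**2 + 72*s*a - 27*s*y + 24*s - 135*a*y - 90*y**2 - 45*y) + (-9*a + 14*y + 8)*(40*s**2 + 72*s*a - 27*s*y + 24*s - 135*a*y - 90*y**2 - 45*y); both groups contain (40*s**2 + 72*s*a - 27*s*y + 24*s - 135*a*y - 90*y**2 - 45*y), so (11*s - 9*a + 14*y + 8) is a factor with cofactor 40*s**2 + 72*s*a - 27*s*y + 24*s - 135*a*y - 90*y**2 - 45*y.
The cofactor groups again: 40*s**2 + 72*s*a - 27*s*y + 24*s - 135*a*y - 90*y**2 - 45*y = 5*s*(8*s - 15*y) + (9*a + 6*y + 3)*(8*s - 15*y); both groups contain (8*s - 15*y), giving (5*s + 9*a + 6*y + 3)*(8*s - 15*y).

(11*s - 9*a + 14*y + 8)*(8*s - 15*y)*(5*s + 9*a + 6*y + 3)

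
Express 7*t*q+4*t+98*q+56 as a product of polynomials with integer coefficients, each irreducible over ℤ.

Group as (7*t*q+4*t) + (98*q+56) = t*(7*q+4) + 14*(7*q+4).
Both groups share the factor (7*q+4).

(7*q+4)*(t+14)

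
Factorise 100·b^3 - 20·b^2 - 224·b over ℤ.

Pull out the common factor 4·b, then factor the remaining trinomial.

4·b·(5·b + 7)·(5·b - 8)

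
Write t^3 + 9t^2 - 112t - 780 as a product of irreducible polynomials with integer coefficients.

Among the possible rational roots, t = -6 is a root, giving the factor (t + 6) and quotient t^2 + 3t - 130.
The remaining quadratic factors as (t + 13)(t - 10).

(t + 13)(t + 6)(t - 10)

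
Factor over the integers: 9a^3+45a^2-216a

9a(a+8)(a-3)

Pull out the common factor 9a, then factor the remaining trinomial.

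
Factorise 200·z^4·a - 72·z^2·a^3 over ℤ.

8·a·z^2·(5·z - 3·a)·(5·z + 3·a)

Pull out the common factor 8·z^2·a; 25·z^2 - 9·a^2 is a difference of squares.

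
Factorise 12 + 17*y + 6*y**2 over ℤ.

(2*y + 3)*(3*y + 4)

Need a pair with product 6·12 = 72 and sum 17: that's 8 and 9.
Split the middle term: 6*y**2 + 8*y + 9*y + 12 = 2*y*(3*y + 4) + 3*(3*y + 4).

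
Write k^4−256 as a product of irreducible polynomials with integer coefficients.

Write as (k^2)² − (16)², then factor k^2−16 once more.

(k+4)(k−4)(k^2+16)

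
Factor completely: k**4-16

(k+2)(k-2)(k**2+4)

(k)⁴ − (2)⁴ = ((k)² − (2)²)((k)² + (2)²); the first factor splits again, the second (k**2+4) is irreducible.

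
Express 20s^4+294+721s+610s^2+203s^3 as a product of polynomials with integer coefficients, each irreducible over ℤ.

(4s+7)(5s+7)(s+1)(s+6)

Among the possible rational roots, s = -7/4 is a root, so (4s+7) is a factor; dividing leaves 5s^3+42s^2+79s+42.
Then s = -7/5 is a root, so (5s+7) divides it; the quotient is s^2+7s+6.
The remaining quadratic factors as (s+6)(s+1).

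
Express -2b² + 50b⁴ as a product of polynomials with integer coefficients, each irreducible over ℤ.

2b²(5b + 1)(5b - 1)

Pull out the common factor 2b²; 25b² - 1 is a difference of squares.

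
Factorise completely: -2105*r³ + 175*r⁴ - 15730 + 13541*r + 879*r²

Among the possible rational roots, r = -13/5 is a root, so (5*r + 13) is a factor; dividing leaves 35*r³ - 512*r² + 1507*r - 1210.
Then r = 10/7 is a root, giving the factor (7*r - 10) and quotient 5*r² - 66*r + 121.
The remaining quadratic factors as (r - 11)(5*r - 11).

(5*r + 13)*(5*r - 11)*(7*r - 10)*(r - 11)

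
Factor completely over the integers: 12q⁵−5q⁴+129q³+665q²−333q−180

Testing divisors of the constant over divisors of the leading coefficient, q = −1/3 is a root, so (3q+1) divides it; the quotient is 4q⁴−3q³+44q²+207q−180.
Then q = −3 is a root, so (q+3) divides it; the quotient is 4q³−15q²+89q−60.
Then q = 3/4 is a root, so (4q−3) divides it; the quotient is q²−3q+20.
The quadratic q²−3q+20 has discriminant −71 < 0 and is irreducible over ℤ.

(3q+1)(4q−3)(q+3)(q²−3q+20)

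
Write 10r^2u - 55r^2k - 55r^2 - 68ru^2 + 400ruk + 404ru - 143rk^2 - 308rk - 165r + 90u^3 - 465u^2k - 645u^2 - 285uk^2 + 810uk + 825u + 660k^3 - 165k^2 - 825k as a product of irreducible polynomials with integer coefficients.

(2u - 11k - 11)(5r - 9u - 12k + 15)(r - 5u + 5k)

Group: 2u(5r^2 - 34ru + 13rk + 15r + 45u^2 + 15uk - 75u - 60k^2 + 75k) + (-11k - 11)(5r^2 - 34ru + 13rk + 15r + 45u^2 + 15uk - 75u - 60k^2 + 75k); both groups contain (5r^2 - 34ru + 13rk + 15r + 45u^2 + 15uk - 75u - 60k^2 + 75k), so (2u - 11k - 11) is a factor with cofactor 5r^2 - 34ru + 13rk + 15r + 45u^2 + 15uk - 75u - 60k^2 + 75k.
The cofactor groups again: 5r^2 - 34ru + 13rk + 15r + 45u^2 + 15uk - 75u - 60k^2 + 75k = r(5r - 9u - 12k + 15) + (-5u + 5k)(5r - 9u - 12k + 15); both groups contain (5r - 9u - 12k + 15), giving (r - 5u + 5k)(5r - 9u - 12k + 15).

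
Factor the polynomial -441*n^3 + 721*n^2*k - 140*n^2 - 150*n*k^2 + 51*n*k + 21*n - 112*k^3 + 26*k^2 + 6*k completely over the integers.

-(9*n - 7*k - 1)*(7*n - 8*k + 3)*(7*n + 2*k)

Group: 7*n*(-63*n^2 + 121*n*k - 20*n - 56*k^2 + 13*k + 3) + 2*k*(-63*n^2 + 121*n*k - 20*n - 56*k^2 + 13*k + 3); both groups contain (-63*n^2 + 121*n*k - 20*n - 56*k^2 + 13*k + 3), so (7*n + 2*k) is a factor with cofactor -63*n^2 + 121*n*k - 20*n - 56*k^2 + 13*k + 3.
The cofactor groups again: -63*n^2 + 121*n*k - 20*n - 56*k^2 + 13*k + 3 = -9*n*(7*n - 8*k + 3) + (7*k + 1)*(7*n - 8*k + 3); both groups contain (7*n - 8*k + 3), giving -(9*n - 7*k - 1)*(7*n - 8*k + 3).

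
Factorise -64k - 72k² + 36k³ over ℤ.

Pull out the common factor 4k, then factor the remaining trinomial.

4k(3k + 2)(3k - 8)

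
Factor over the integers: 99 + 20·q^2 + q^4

(q^2 + 11)·(q^2 + 9)

Substitute u = q^2 to get a quadratic in u, then factor.
q^2 + 9 is irreducible over ℤ (sum of squares).
q^2 + 11 is irreducible over ℤ (always positive, so no real roots).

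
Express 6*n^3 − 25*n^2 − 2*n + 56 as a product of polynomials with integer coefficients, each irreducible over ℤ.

(2*n − 7)*(3*n + 4)*(n − 2)

By the rational root theorem, n = 2 is a root, so (n − 2) is a factor; dividing leaves 6*n^2 − 13*n − 28.
The remaining quadratic factors as (3*n + 4)(2*n − 7).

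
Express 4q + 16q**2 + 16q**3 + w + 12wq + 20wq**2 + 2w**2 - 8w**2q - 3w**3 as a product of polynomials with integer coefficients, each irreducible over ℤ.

-(w - 2q - 1)(3w + 2q + 1)(w + 4q)

Group: w(-3w**2 + 4wq + 2w + 4q**2 + 4q + 1) + 4q(-3w**2 + 4wq + 2w + 4q**2 + 4q + 1); both groups contain (-3w**2 + 4wq + 2w + 4q**2 + 4q + 1), so (w + 4q) is a factor with cofactor -3w**2 + 4wq + 2w + 4q**2 + 4q + 1.
The cofactor groups again: -3w**2 + 4wq + 2w + 4q**2 + 4q + 1 = -3w(w - 2q - 1) + (-2q - 1)(w - 2q - 1); both groups contain (w - 2q - 1), giving -(3w + 2q + 1)(w - 2q - 1).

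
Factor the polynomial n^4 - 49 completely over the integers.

Substitute u = n^2 to get a quadratic in u, then factor.
n^2 + 7 is irreducible over ℤ (always positive, so no real roots).
n^2 - 7 is irreducible over ℤ (7 is not a perfect square).

(n^2 + 7)(n^2 - 7)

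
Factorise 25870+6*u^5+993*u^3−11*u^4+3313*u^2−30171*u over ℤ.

Testing divisors of the constant over divisors of the leading coefficient, u = −13/2 is a root, giving the factor (2*u+13) and quotient 3*u^4−25*u^3+659*u^2−2627*u+1990.
Continuing, u = 1 is a root, giving the factor (u−1) and quotient 3*u^3−22*u^2+637*u−1990.
Continuing, u = 10/3 is a root, so (3*u−10) is a factor; dividing leaves u^2−4*u+199.
The quadratic u^2−4*u+199 has discriminant −780 < 0 and is irreducible over ℤ.

(2*u+13)*(3*u−10)*(u−1)*(u^2−4*u+199)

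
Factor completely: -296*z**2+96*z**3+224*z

Pull out the common factor 8*z, then factor the remaining trinomial.

8*z*(3*z-4)*(4*z-7)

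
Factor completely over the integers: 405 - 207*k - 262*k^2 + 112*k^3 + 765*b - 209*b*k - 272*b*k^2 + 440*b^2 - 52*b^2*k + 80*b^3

(4*b + 7*k + 9)*(4*b - 8*k + 9)*(5*b - 2*k + 5)

Group: 4*b*(20*b^2 + 27*b*k + 65*b - 14*k^2 + 17*k + 45) + (-8*k + 9)*(20*b^2 + 27*b*k + 65*b - 14*k^2 + 17*k + 45); both groups contain (20*b^2 + 27*b*k + 65*b - 14*k^2 + 17*k + 45), so (4*b - 8*k + 9) is a factor with cofactor 20*b^2 + 27*b*k + 65*b - 14*k^2 + 17*k + 45.
The cofactor groups again: 20*b^2 + 27*b*k + 65*b - 14*k^2 + 17*k + 45 = 4*b*(5*b - 2*k + 5) + (7*k + 9)*(5*b - 2*k + 5); both groups contain (5*b - 2*k + 5), giving (4*b + 7*k + 9)*(5*b - 2*k + 5).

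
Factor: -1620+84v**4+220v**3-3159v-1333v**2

(2v+9)(6v+5)(7v+9)(v-4)

Trying the rational-root candidates, v = -9/7 is a root, giving the factor (7v+9) and quotient 12v**3+16v**2-211v-180.
Then v = -5/6 is a root, so (6v+5) is a factor; dividing leaves 2v**2+v-36.
The remaining quadratic factors as (v-4)(2v+9).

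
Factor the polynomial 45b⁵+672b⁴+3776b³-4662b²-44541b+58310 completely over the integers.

(3b+14)(3b-7)(5b-7)(b²+14b+85)

Testing divisors of the constant over divisors of the leading coefficient, b = 7/5 is a root, so (5b-7) divides it; the quotient is 9b⁴+147b³+961b²+413b-8330.
Continuing, b = 7/3 is a root, so (3b-7) is a factor; dividing leaves 3b³+56b²+451b+1190.
Then b = -14/3 is a root, giving the factor (3b+14) and quotient b²+14b+85.
The quadratic b²+14b+85 has discriminant -144 < 0 and is irreducible over ℤ.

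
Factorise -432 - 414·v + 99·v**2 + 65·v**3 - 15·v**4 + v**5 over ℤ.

(v + 1)·(v + 2)·(v - 3)·(v**2 - 15·v + 72)

Testing divisors of the constant over divisors of the leading coefficient, v = -2 is a root, so (v + 2) is a factor; dividing leaves v**4 - 17·v**3 + 99·v**2 - 99·v - 216.
Then v = -1 is a root, so (v + 1) is a factor; dividing leaves v**3 - 18·v**2 + 117·v - 216.
Next, v = 3 is a root, giving the factor (v - 3) and quotient v**2 - 15·v + 72.
The quadratic v**2 - 15·v + 72 has discriminant -63 < 0 and is irreducible over ℤ.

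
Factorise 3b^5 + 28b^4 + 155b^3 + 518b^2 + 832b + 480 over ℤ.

(3b + 4)(b + 2)(b + 3)(b^2 + 3b + 20)

Testing divisors of the constant over divisors of the leading coefficient, b = -4/3 is a root, so (3b + 4) divides it; the quotient is b^4 + 8b^3 + 41b^2 + 118b + 120.
Next, b = -2 is a root, so (b + 2) is a factor; dividing leaves b^3 + 6b^2 + 29b + 60.
Continuing, b = -3 is a root, so (b + 3) is a factor; dividing leaves b^2 + 3b + 20.
The quadratic b^2 + 3b + 20 has discriminant -71 < 0 and is irreducible over ℤ.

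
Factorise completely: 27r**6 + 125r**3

r**3(3r + 5)(9r**2 − 15r + 25)

Factor out r**3 first: what remains is 27r**3 + 125.
Recognize a sum of cubes with the parts 5 and 3r.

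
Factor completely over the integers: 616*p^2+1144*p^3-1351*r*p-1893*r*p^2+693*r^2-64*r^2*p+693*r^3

Group: 9*r*(77*r^2+87*r*p+77*r-104*p^2-56*p) - 11*p*(77*r^2+87*r*p+77*r-104*p^2-56*p); both groups contain (77*r^2+87*r*p+77*r-104*p^2-56*p), so (9*r-11*p) is a factor with cofactor 77*r^2+87*r*p+77*r-104*p^2-56*p.
The cofactor groups again: 77*r^2+87*r*p+77*r-104*p^2-56*p = 11*r*(7*r+13*p+7) - 8*p*(7*r+13*p+7); both groups contain (7*r+13*p+7), giving (11*r-8*p)*(7*r+13*p+7).

(9*r-11*p)*(11*r-8*p)*(7*r+13*p+7)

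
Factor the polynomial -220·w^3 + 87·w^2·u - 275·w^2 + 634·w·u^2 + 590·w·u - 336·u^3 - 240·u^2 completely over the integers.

Group: 5·w·(-44·w^2 - 53·w·u - 55·w + 42·u^2 + 30·u) - 8·u·(-44·w^2 - 53·w·u - 55·w + 42·u^2 + 30·u); both groups contain (-44·w^2 - 53·w·u - 55·w + 42·u^2 + 30·u), so (5·w - 8·u) is a factor with cofactor -44·w^2 - 53·w·u - 55·w + 42·u^2 + 30·u.
The cofactor groups again: -44·w^2 - 53·w·u - 55·w + 42·u^2 + 30·u = -4·w·(11·w - 6·u) + (-7·u - 5)·(11·w - 6·u); both groups contain (11·w - 6·u), giving -(4·w + 7·u + 5)·(11·w - 6·u).

-(11·w - 6·u)·(5·w - 8·u)·(4·w + 7·u + 5)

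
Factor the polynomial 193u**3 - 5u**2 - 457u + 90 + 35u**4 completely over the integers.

Trying the rational-root candidates, u = 1/5 is a root, so (5u - 1) divides it; the quotient is 7u**3 + 40u**2 + 7u - 90.
Continuing, u = -2 is a root, giving the factor (u + 2) and quotient 7u**2 + 26u - 45.
The remaining quadratic factors as (u + 5)(7u - 9).

(5u - 1)(7u - 9)(u + 2)(u + 5)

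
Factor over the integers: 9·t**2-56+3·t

Need a pair with product 9·(-56) = -504 and sum 3: that's -21 and 24.
Split the middle term: 9·t**2-21·t + 24·t-56 = 3·t·(3·t-7) + 8·(3·t-7).

(3·t+8)·(3·t-7)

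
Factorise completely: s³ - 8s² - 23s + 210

(s + 5)(s - 6)(s - 7)

Among the possible rational roots, s = 6 is a root, so (s - 6) divides it; the quotient is s² - 2s - 35.
The remaining quadratic factors as (s - 7)(s + 5).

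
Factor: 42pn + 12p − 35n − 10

Group as (42pn + 12p) + (−35n − 10) = 6p(7n + 2) − 5(7n + 2).
Both groups share the factor (7n + 2).

(6p − 5)(7n + 2)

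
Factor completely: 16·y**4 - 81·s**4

(2·y - 3·s)·(2·y + 3·s)·(4·y**2 + 9·s**2)

(2·y)⁴ − (3·s)⁴ = ((2·y)² − (3·s)²)((2·y)² + (3·s)²); the first factor splits again, the second (4·y**2 + 9·s**2) is irreducible.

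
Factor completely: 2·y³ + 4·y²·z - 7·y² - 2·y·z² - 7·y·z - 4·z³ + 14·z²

Group: y·(2·y² - 7·y - 2·z² + 7·z) + 2·z·(2·y² - 7·y - 2·z² + 7·z); both groups contain (2·y² - 7·y - 2·z² + 7·z), so (y + 2·z) is a factor with cofactor 2·y² - 7·y - 2·z² + 7·z.
The cofactor groups again: 2·y² - 7·y - 2·z² + 7·z = 2·y·(y - z) + (2·z - 7)·(y - z); both groups contain (y - z), giving (2·y + 2·z - 7)·(y - z).

(2·y + 2·z - 7)·(y + 2·z)·(y - z)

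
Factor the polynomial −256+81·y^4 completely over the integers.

Difference of squares twice: with A = 3·y and B = 4, A⁴ − B⁴ = (A² − B²)(A² + B²), and A² − B² factors again.

(3·y+4)·(3·y−4)·(9·y^2+16)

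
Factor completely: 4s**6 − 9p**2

Recognize a difference of squares with the parts 2s**3 and 3p.

(2s**3 − 3p)(2s**3 + 3p)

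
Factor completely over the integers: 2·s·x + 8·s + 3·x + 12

(2·s + 3)·(x + 4)

Group as (2·s·x + 8·s) + (3·x + 12) = 2·s·(x + 4) + 3·(x + 4).
Both groups share the factor (x + 4).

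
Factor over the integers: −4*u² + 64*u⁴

4*u²*(4*u + 1)*(4*u − 1)

Factor out 4*u², leaving 16*u² − 1, which is a difference of two squares.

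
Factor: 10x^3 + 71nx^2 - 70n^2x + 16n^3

Group: n(16n^2 - 38nx - 5x^2) - 2x(16n^2 - 38nx - 5x^2); both groups contain (16n^2 - 38nx - 5x^2), so (n - 2x) is a factor with cofactor 16n^2 - 38nx - 5x^2.
The cofactor groups again: 16n^2 - 38nx - 5x^2 = 8n(2n - 5x) + x(2n - 5x); both groups contain (2n - 5x), giving (8n + x)(2n - 5x).

(2n - 5x)(8n + x)(n - 2x)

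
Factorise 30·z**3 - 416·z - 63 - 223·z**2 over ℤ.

(5·z + 7)·(6·z + 1)·(z - 9)

Testing divisors of the constant over divisors of the leading coefficient, z = 9 is a root, giving the factor (z - 9) and quotient 30·z**2 + 47·z + 7.
The remaining quadratic factors as (5·z + 7)(6·z + 1).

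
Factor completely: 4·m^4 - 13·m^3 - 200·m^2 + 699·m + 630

By the rational root theorem, m = 6 is a root, so (m - 6) divides it; the quotient is 4·m^3 + 11·m^2 - 134·m - 105.
Then m = 5 is a root, giving the factor (m - 5) and quotient 4·m^2 + 31·m + 21.
The remaining quadratic factors as (m + 7)(4·m + 3).

(4·m + 3)·(m + 7)·(m - 5)·(m - 6)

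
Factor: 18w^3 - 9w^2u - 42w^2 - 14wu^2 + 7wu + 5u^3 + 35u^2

(3w - u - 7)(w - u)(6w + 5u)

Group: w(18w^2 + 9wu - 42w - 5u^2 - 35u) - u(18w^2 + 9wu - 42w - 5u^2 - 35u); both groups contain (18w^2 + 9wu - 42w - 5u^2 - 35u), so (w - u) is a factor with cofactor 18w^2 + 9wu - 42w - 5u^2 - 35u.
The cofactor groups again: 18w^2 + 9wu - 42w - 5u^2 - 35u = 3w(6w + 5u) + (-u - 7)(6w + 5u); both groups contain (6w + 5u), giving (3w - u - 7)(6w + 5u).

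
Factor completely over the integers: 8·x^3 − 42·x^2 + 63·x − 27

By the rational root theorem, x = 3/4 is a root, so (4·x − 3) divides it; the quotient is 2·x^2 − 9·x + 9.
The remaining quadratic factors as (x − 3)(2·x − 3).

(2·x − 3)·(4·x − 3)·(x − 3)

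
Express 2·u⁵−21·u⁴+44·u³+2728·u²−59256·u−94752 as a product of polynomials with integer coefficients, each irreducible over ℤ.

Testing divisors of the constant over divisors of the leading coefficient, u = −3/2 is a root, so (2·u+3) divides it; the quotient is u⁴−12·u³+40·u²+1304·u−31584.
Next, u = −12 is a root, so (u+12) divides it; the quotient is u³−24·u²+328·u−2632.
Then u = 14 is a root, giving the factor (u−14) and quotient u²−10·u+188.
The quadratic u²−10·u+188 has discriminant −652 < 0 and is irreducible over ℤ.

(2·u+3)·(u+12)·(u−14)·(u²−10·u+188)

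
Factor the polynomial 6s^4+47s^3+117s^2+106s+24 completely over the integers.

(2s+3)(3s+1)(s+2)(s+4)

Trying the rational-root candidates, s = -2 is a root, giving the factor (s+2) and quotient 6s^3+35s^2+47s+12.
Continuing, s = -3/2 is a root, so (2s+3) is a factor; dividing leaves 3s^2+13s+4.
The remaining quadratic factors as (s+4)(3s+1).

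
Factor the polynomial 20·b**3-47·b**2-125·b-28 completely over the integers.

Among the possible rational roots, b = 4 is a root, giving the factor (b-4) and quotient 20·b**2+33·b+7.
The remaining quadratic factors as (4·b+1)(5·b+7).

(4·b+1)·(5·b+7)·(b-4)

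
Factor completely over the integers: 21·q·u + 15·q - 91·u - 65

Group as (21·q·u + 15·q) + (-91·u - 65) = 3·q·(7·u + 5) - 13·(7·u + 5).
Both groups share the factor (7·u + 5).

(3·q - 13)·(7·u + 5)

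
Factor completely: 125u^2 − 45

5(5u + 3)(5u − 3)

Pull out the common factor 5; 25u^2 − 9 is a difference of squares.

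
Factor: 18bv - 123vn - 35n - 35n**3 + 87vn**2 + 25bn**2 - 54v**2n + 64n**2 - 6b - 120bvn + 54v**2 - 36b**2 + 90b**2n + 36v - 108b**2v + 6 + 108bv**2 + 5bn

Group: 9b(-12bv + 10bn - 4b + 6vn - 6v - 5n**2 + 7n - 2) + (-9v + 7n - 3)(-12bv + 10bn - 4b + 6vn - 6v - 5n**2 + 7n - 2); both groups contain (-12bv + 10bn - 4b + 6vn - 6v - 5n**2 + 7n - 2), so (9b - 9v + 7n - 3) is a factor with cofactor -12bv + 10bn - 4b + 6vn - 6v - 5n**2 + 7n - 2.
The cofactor groups again: -12bv + 10bn - 4b + 6vn - 6v - 5n**2 + 7n - 2 = -2b(6v - 5n + 2) + (n - 1)(6v - 5n + 2); both groups contain (6v - 5n + 2), giving -(2b - n + 1)(6v - 5n + 2).

-(6v - 5n + 2)(2b - n + 1)(9b - 9v + 7n - 3)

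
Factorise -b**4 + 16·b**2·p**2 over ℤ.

-b**2·(b + 4·p)·(b - 4·p)

Every term has a factor of b**2; factoring it out leaves -b**2 + 16·p**2.
Recognize a difference of squares with the parts 4·p and b.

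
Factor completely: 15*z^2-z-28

Need a pair with product 15·(-28) = -420 and sum -1: that's -21 and 20.
Split the middle term: 15*z^2-21*z + 20*z-28 = 3*z*(5*z-7) + 4*(5*z-7).

(3*z+4)*(5*z-7)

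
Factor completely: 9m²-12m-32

(3m+4)(3m-8)

Need a pair with product 9·(-32) = -288 and sum -12: that's -24 and 12.
Split the middle term: 9m²-24m + 12m-32 = 3m(3m-8) + 4(3m-8).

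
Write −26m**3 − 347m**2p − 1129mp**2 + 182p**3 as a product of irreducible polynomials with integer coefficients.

Group: 13m(−2m**2 − 27mp − 91p**2) − 2p(−2m**2 − 27mp − 91p**2); both groups contain (−2m**2 − 27mp − 91p**2), so (13m − 2p) is a factor with cofactor −2m**2 − 27mp − 91p**2.
The cofactor groups again: −2m**2 − 27mp − 91p**2 = −2m(m + 7p) − 13p(m + 7p); both groups contain (m + 7p), giving −(2m + 13p)(m + 7p).

−(13m − 2p)(2m + 13p)(m + 7p)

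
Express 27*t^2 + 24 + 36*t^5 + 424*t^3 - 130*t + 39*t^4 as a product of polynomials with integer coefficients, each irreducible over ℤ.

By the rational root theorem, t = -2/3 is a root, giving the factor (3*t + 2) and quotient 12*t^4 + 5*t^3 + 138*t^2 - 83*t + 12.
Then t = 1/3 is a root, so (3*t - 1) divides it; the quotient is 4*t^3 + 3*t^2 + 47*t - 12.
Then t = 1/4 is a root, so (4*t - 1) is a factor; dividing leaves t^2 + t + 12.
The quadratic t^2 + t + 12 has discriminant -47 < 0 and is irreducible over ℤ.

(3*t + 2)*(3*t - 1)*(4*t - 1)*(t^2 + t + 12)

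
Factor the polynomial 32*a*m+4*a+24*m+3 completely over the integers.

(4*a+3)*(8*m+1)

Group as (32*a*m+4*a) + (24*m+3) = 4*a*(8*m+1) + 3*(8*m+1).
Both groups share the factor (8*m+1).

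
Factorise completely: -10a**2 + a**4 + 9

(a + 1)(a + 3)(a - 1)(a - 3)

Substitute u = a**2 to get a quadratic in u, then factor.
a**2 - 9 is a difference of squares.
a**2 - 1 is a difference of squares.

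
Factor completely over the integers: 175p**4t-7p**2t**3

Factor out 7p**2t, leaving 25p**2-t**2, which is a difference of two squares.

7p**2t(5p+t)(5p-t)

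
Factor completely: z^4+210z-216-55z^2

Among the possible rational roots, z = 4 is a root, giving the factor (z-4) and quotient z^3+4z^2-39z+54.
Continuing, z = 3 is a root, giving the factor (z-3) and quotient z^2+7z-18.
The remaining quadratic factors as (z+9)(z-2).

(z+9)(z-2)(z-3)(z-4)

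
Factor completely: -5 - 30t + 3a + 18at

Group as (18at + 3a) + (-30t - 5) = 3a(6t + 1) - 5(6t + 1).
Both groups share the factor (6t + 1).

(3a - 5)(6t + 1)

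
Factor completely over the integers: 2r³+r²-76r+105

Trying the rational-root candidates, r = 3/2 is a root, so (2r-3) is a factor; dividing leaves r²+2r-35.
The remaining quadratic factors as (r+7)(r-5).

(2r-3)(r+7)(r-5)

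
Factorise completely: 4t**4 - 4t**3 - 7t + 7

(t - 1)(4t**3 - 7)

Group as (4t**4 - 7t) + (-4t**3 + 7) = t(4t**3 - 7) - (4t**3 - 7).
Both groups share the factor (4t**3 - 7).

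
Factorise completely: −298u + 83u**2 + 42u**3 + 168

Trying the rational-root candidates, u = 7/6 is a root, so (6u − 7) is a factor; dividing leaves 7u**2 + 22u − 24.
The remaining quadratic factors as (7u − 6)(u + 4).

(6u − 7)(7u − 6)(u + 4)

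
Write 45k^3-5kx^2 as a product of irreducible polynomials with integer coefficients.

Factor out 5k, leaving 9k^2-x^2, which is a difference of two squares.

5k(3k+x)(3k-x)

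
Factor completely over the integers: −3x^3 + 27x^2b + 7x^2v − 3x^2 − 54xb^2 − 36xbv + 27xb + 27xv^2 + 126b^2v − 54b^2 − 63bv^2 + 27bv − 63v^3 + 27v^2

Group: x(−3x^2 + 18xb + 16xv − 3x − 42bv + 18b − 21v^2 + 9v) + (−3b + 3v)(−3x^2 + 18xb + 16xv − 3x − 42bv + 18b − 21v^2 + 9v); both groups contain (−3x^2 + 18xb + 16xv − 3x − 42bv + 18b − 21v^2 + 9v), so (x − 3b + 3v) is a factor with cofactor −3x^2 + 18xb + 16xv − 3x − 42bv + 18b − 21v^2 + 9v.
The cofactor groups again: −3x^2 + 18xb + 16xv − 3x − 42bv + 18b − 21v^2 + 9v = −3x(x − 6b − 3v) + (7v − 3)(x − 6b − 3v); both groups contain (x − 6b − 3v), giving −(3x − 7v + 3)(x − 6b − 3v).

−(x − 3b + 3v)(x − 6b − 3v)(3x − 7v + 3)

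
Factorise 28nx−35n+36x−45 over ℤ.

Group as (28nx−35n) + (36x−45) = 7n(4x−5) + 9(4x−5).
Both groups share the factor (4x−5).

(4x−5)(7n+9)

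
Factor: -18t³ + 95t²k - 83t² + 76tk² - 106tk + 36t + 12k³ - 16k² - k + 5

Group: 2t(-9t² + 52tk - 46t + 12k² - 4k - 5) + (k - 1)(-9t² + 52tk - 46t + 12k² - 4k - 5); both groups contain (-9t² + 52tk - 46t + 12k² - 4k - 5), so (2t + k - 1) is a factor with cofactor -9t² + 52tk - 46t + 12k² - 4k - 5.
The cofactor groups again: -9t² + 52tk - 46t + 12k² - 4k - 5 = -t(9t + 2k + 1) + (6k - 5)(9t + 2k + 1); both groups contain (9t + 2k + 1), giving -(t - 6k + 5)(9t + 2k + 1).

-(t - 6k + 5)(9t + 2k + 1)(2t + k - 1)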